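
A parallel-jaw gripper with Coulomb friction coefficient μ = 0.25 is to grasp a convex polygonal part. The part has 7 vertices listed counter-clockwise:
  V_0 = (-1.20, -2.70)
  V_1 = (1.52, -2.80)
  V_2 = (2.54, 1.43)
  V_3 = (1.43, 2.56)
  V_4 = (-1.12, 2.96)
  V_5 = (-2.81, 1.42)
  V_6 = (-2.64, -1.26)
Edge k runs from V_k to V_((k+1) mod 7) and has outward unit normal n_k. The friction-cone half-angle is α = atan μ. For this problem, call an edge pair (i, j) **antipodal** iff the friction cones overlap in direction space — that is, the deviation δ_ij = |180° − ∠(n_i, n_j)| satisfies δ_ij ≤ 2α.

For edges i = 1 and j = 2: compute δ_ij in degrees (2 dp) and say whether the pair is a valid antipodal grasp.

α = atan 0.25 = 14.04°;  2α = 28.07°
edge 1: e_1 = (+1.02, +4.23);  n_1 = (+0.9721, -0.2344)
edge 2: e_2 = (-1.11, +1.13);  n_2 = (+0.7134, +0.7008)
∠(n_1, n_2) = 58.05°
δ = |180° − 58.05°| = 121.95°
121.95° > 2α = 28.07°  →  invalid

δ = 121.95°, invalid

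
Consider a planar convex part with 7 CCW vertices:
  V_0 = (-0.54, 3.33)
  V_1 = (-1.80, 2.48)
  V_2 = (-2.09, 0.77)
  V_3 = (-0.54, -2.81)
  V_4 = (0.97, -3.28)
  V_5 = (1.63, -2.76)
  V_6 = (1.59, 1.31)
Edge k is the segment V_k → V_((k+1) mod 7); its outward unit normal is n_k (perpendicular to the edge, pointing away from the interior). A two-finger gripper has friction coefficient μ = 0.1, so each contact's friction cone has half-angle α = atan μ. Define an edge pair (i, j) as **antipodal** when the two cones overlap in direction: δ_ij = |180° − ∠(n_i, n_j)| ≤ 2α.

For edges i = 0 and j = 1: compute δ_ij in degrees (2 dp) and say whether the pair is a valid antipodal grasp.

δ = 133.63°, invalid

α = atan 0.1 = 5.71°;  2α = 11.42°
edge 0: e_0 = (-1.26, -0.85);  n_0 = (-0.5592, +0.8290)
edge 1: e_1 = (-0.29, -1.71);  n_1 = (-0.9859, +0.1672)
∠(n_0, n_1) = 46.37°
δ = |180° − 46.37°| = 133.63°
133.63° > 2α = 11.42°  →  invalid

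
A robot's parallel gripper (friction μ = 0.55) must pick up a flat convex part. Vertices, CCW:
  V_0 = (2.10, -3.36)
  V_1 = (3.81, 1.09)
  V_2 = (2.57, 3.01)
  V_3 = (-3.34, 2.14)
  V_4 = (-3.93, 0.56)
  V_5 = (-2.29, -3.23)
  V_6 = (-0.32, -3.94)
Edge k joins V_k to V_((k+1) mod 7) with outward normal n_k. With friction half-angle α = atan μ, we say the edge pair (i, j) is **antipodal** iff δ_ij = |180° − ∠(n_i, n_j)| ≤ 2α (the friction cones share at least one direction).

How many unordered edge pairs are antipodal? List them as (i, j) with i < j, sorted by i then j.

α = atan 0.55 = 28.81°;  2α = 57.62°
n_0 = (+0.9335, -0.3587)
n_1 = (+0.8400, +0.5425)
n_2 = (-0.1456, +0.9893)
n_3 = (-0.9368, +0.3498)
n_4 = (-0.9178, -0.3971)
n_5 = (-0.3391, -0.9408)
n_6 = (+0.2331, -0.9725)
  (0,1): δ = 126.12°  ·
  (0,2): δ = 60.61°  ·
  (0,3): δ = 0.54°  ✓
  (0,4): δ = 44.42°  ✓
  (0,5): δ = 91.20°  ·
  (0,6): δ = 124.50°  ·
  (1,2): δ = 114.48°  ·
  (1,3): δ = 53.33°  ✓
  (1,4): δ = 9.46°  ✓
  (1,5): δ = 37.32°  ✓
  (1,6): δ = 70.62°  ·
  (2,3): δ = 118.85°  ·
  (2,4): δ = 74.98°  ·
  (2,5): δ = 28.19°  ✓
  (2,6): δ = 5.10°  ✓
  (3,4): δ = 136.12°  ·
  (3,5): δ = 89.34°  ·
  (3,6): δ = 56.05°  ✓
  (4,5): δ = 133.22°  ·
  (4,6): δ = 99.92°  ·
  (5,6): δ = 146.70°  ·
antipodal pairs: 8

count = 8; pairs: (0,3), (0,4), (1,3), (1,4), (1,5), (2,5), (2,6), (3,6)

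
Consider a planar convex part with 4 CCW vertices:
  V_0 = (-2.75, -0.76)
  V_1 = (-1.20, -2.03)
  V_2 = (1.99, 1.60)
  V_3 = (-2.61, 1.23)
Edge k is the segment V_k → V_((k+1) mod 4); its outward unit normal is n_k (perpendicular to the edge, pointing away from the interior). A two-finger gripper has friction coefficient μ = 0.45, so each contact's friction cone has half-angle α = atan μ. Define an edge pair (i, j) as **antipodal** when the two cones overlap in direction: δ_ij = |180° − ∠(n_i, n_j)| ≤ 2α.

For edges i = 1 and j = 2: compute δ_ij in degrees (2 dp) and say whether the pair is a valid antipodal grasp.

α = atan 0.45 = 24.23°;  2α = 48.46°
edge 1: e_1 = (+3.19, +3.63);  n_1 = (+0.7512, -0.6601)
edge 2: e_2 = (-4.60, -0.37);  n_2 = (-0.0802, +0.9968)
∠(n_1, n_2) = 135.91°
δ = |180° − 135.91°| = 44.09°
44.09° ≤ 2α = 48.46°  →  valid

δ = 44.09°, valid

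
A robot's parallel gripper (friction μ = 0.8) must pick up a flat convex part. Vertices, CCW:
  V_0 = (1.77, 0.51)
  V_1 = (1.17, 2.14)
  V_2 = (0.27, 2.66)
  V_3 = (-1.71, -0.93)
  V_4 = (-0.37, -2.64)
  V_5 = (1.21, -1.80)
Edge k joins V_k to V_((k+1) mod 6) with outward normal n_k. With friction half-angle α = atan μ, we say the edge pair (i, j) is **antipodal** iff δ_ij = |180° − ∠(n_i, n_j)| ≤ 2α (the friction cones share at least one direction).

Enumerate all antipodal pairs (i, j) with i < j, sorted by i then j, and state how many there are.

count = 7; pairs: (0,2), (0,3), (1,3), (1,4), (2,4), (2,5), (3,5)

α = atan 0.8 = 38.66°;  2α = 77.32°
n_0 = (+0.9384, +0.3454)
n_1 = (+0.5003, +0.8659)
n_2 = (-0.8756, +0.4829)
n_3 = (-0.7871, -0.6168)
n_4 = (+0.4694, -0.8830)
n_5 = (+0.9719, -0.2356)
  (0,1): δ = 140.23°  ·
  (0,2): δ = 49.09°  ✓
  (0,3): δ = 17.87°  ✓
  (0,4): δ = 97.79°  ·
  (0,5): δ = 146.16°  ·
  (1,2): δ = 88.86°  ·
  (1,3): δ = 21.90°  ✓
  (1,4): δ = 58.02°  ✓
  (1,5): δ = 106.39°  ·
  (2,3): δ = 113.04°  ·
  (2,4): δ = 33.12°  ✓
  (2,5): δ = 15.25°  ✓
  (3,4): δ = 100.09°  ·
  (3,5): δ = 51.71°  ✓
  (4,5): δ = 131.62°  ·
antipodal pairs: 7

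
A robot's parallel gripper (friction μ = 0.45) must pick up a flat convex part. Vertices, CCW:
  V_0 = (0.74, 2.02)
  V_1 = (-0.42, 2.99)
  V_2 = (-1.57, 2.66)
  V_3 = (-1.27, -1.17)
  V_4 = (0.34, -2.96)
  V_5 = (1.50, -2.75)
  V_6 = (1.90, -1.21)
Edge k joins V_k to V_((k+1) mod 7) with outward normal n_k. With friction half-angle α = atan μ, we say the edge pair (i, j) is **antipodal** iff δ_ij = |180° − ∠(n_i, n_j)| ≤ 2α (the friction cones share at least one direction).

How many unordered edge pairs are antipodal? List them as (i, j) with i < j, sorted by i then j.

α = atan 0.45 = 24.23°;  2α = 48.46°
n_0 = (+0.6415, +0.7671)
n_1 = (-0.2758, +0.9612)
n_2 = (-0.9969, -0.0781)
n_3 = (-0.7435, -0.6687)
n_4 = (+0.1781, -0.9840)
n_5 = (+0.9679, -0.2514)
n_6 = (+0.9411, +0.3380)
  (0,1): δ = 124.09°  ·
  (0,2): δ = 45.62°  ✓
  (0,3): δ = 8.13°  ✓
  (0,4): δ = 50.16°  ·
  (0,5): δ = 115.34°  ·
  (0,6): δ = 149.66°  ·
  (1,2): δ = 101.53°  ·
  (1,3): δ = 64.04°  ·
  (1,4): δ = 5.75°  ✓
  (1,5): δ = 59.43°  ·
  (1,6): δ = 93.74°  ·
  (2,3): δ = 142.51°  ·
  (2,4): δ = 84.22°  ·
  (2,5): δ = 19.04°  ✓
  (2,6): δ = 15.28°  ✓
  (3,4): δ = 121.71°  ·
  (3,5): δ = 56.53°  ·
  (3,6): δ = 22.21°  ✓
  (4,5): δ = 114.82°  ·
  (4,6): δ = 80.51°  ·
  (5,6): δ = 145.68°  ·
antipodal pairs: 6

count = 6; pairs: (0,2), (0,3), (1,4), (2,5), (2,6), (3,6)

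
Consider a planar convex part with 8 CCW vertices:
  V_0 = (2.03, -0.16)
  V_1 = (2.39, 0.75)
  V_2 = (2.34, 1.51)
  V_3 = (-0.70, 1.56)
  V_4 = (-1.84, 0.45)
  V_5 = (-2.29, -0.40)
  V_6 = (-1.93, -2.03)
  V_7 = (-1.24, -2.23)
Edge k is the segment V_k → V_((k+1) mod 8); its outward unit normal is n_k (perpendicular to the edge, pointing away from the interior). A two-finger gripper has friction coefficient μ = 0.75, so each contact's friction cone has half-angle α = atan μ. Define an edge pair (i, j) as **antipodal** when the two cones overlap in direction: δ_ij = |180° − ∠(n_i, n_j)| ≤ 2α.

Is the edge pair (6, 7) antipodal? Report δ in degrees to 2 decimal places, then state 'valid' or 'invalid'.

α = atan 0.75 = 36.87°;  2α = 73.74°
edge 6: e_6 = (+0.69, -0.20);  n_6 = (-0.2784, -0.9605)
edge 7: e_7 = (+3.27, +2.07);  n_7 = (+0.5349, -0.8449)
∠(n_6, n_7) = 48.50°
δ = |180° − 48.50°| = 131.50°
131.50° > 2α = 73.74°  →  invalid

δ = 131.50°, invalid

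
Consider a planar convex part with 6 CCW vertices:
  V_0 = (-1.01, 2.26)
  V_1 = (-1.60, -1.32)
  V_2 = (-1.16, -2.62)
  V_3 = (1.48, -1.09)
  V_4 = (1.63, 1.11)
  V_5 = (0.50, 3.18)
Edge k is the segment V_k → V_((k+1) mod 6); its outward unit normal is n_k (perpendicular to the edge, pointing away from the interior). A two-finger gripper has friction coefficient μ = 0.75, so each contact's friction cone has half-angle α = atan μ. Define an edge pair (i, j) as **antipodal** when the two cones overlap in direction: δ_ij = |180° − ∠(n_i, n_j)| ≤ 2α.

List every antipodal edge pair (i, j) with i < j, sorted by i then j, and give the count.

α = atan 0.75 = 36.87°;  2α = 73.74°
n_0 = (-0.9867, +0.1626)
n_1 = (-0.9472, -0.3206)
n_2 = (+0.5014, -0.8652)
n_3 = (+0.9977, -0.0680)
n_4 = (+0.8777, +0.4791)
n_5 = (-0.5203, +0.8540)
  (0,1): δ = 151.94°  ·
  (0,2): δ = 50.55°  ✓
  (0,3): δ = 5.46°  ✓
  (0,4): δ = 37.99°  ✓
  (0,5): δ = 130.71°  ·
  (1,2): δ = 78.60°  ·
  (1,3): δ = 22.60°  ✓
  (1,4): δ = 9.93°  ✓
  (1,5): δ = 102.65°  ·
  (2,3): δ = 123.99°  ·
  (2,4): δ = 91.46°  ·
  (2,5): δ = 1.26°  ✓
  (3,4): δ = 147.47°  ·
  (3,5): δ = 54.75°  ✓
  (4,5): δ = 87.28°  ·
antipodal pairs: 7

count = 7; pairs: (0,2), (0,3), (0,4), (1,3), (1,4), (2,5), (3,5)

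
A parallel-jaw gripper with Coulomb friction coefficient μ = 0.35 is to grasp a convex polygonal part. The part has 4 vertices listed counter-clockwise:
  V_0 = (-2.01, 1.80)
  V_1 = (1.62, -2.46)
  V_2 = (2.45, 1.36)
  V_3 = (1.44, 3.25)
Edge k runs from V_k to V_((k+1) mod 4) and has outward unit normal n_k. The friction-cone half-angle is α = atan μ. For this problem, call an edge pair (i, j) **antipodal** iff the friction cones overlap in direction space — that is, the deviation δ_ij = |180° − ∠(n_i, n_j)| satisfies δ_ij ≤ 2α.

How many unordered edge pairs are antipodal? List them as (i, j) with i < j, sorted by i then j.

count = 1; pairs: (0,2)

α = atan 0.35 = 19.29°;  2α = 38.58°
n_0 = (-0.7611, -0.6486)
n_1 = (+0.9772, -0.2123)
n_2 = (+0.8820, +0.4713)
n_3 = (-0.3875, +0.9219)
  (0,1): δ = 52.69°  ·
  (0,2): δ = 12.32°  ✓
  (0,3): δ = 72.36°  ·
  (1,2): δ = 139.62°  ·
  (1,3): δ = 54.94°  ·
  (2,3): δ = 95.32°  ·
antipodal pairs: 1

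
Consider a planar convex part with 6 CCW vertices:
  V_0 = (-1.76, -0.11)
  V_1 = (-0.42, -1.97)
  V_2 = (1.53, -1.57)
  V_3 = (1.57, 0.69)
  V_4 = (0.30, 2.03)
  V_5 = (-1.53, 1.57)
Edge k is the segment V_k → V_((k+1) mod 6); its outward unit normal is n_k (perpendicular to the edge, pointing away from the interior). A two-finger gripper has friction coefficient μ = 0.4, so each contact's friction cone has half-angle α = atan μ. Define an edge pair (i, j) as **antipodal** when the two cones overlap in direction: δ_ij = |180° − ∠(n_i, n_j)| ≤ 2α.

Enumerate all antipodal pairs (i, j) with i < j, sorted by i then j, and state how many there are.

count = 4; pairs: (0,2), (0,3), (1,4), (2,5)

α = atan 0.4 = 21.80°;  2α = 43.60°
n_0 = (-0.8114, -0.5845)
n_1 = (+0.2009, -0.9796)
n_2 = (+0.9998, -0.0177)
n_3 = (+0.7258, +0.6879)
n_4 = (-0.2438, +0.9698)
n_5 = (-0.9908, +0.1356)
  (0,1): δ = 114.18°  ·
  (0,2): δ = 36.78°  ✓
  (0,3): δ = 7.69°  ✓
  (0,4): δ = 68.34°  ·
  (0,5): δ = 136.43°  ·
  (1,2): δ = 102.61°  ·
  (1,3): δ = 58.13°  ·
  (1,4): δ = 2.52°  ✓
  (1,5): δ = 70.61°  ·
  (2,3): δ = 135.52°  ·
  (2,4): δ = 74.88°  ·
  (2,5): δ = 6.78°  ✓
  (3,4): δ = 119.35°  ·
  (3,5): δ = 51.26°  ·
  (4,5): δ = 111.91°  ·
antipodal pairs: 4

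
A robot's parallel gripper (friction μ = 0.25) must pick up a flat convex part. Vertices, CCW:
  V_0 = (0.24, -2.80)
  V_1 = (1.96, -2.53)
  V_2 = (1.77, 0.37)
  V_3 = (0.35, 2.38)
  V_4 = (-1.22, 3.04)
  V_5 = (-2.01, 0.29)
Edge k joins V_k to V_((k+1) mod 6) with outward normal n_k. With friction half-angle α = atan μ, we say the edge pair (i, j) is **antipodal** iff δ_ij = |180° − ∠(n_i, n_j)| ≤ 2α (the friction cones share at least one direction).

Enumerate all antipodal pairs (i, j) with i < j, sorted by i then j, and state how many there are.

count = 2; pairs: (1,4), (2,5)

α = atan 0.25 = 14.04°;  2α = 28.07°
n_0 = (+0.1551, -0.9879)
n_1 = (+0.9979, +0.0654)
n_2 = (+0.8167, +0.5770)
n_3 = (+0.3875, +0.9219)
n_4 = (-0.9611, +0.2761)
n_5 = (-0.8084, -0.5886)
  (0,1): δ = 95.17°  ·
  (0,2): δ = 63.68°  ·
  (0,3): δ = 31.72°  ·
  (0,4): δ = 65.05°  ·
  (0,5): δ = 117.14°  ·
  (1,2): δ = 148.51°  ·
  (1,3): δ = 116.55°  ·
  (1,4): δ = 19.78°  ✓
  (1,5): δ = 32.31°  ·
  (2,3): δ = 148.04°  ·
  (2,4): δ = 51.27°  ·
  (2,5): δ = 0.82°  ✓
  (3,4): δ = 83.23°  ·
  (3,5): δ = 31.14°  ·
  (4,5): δ = 127.91°  ·
antipodal pairs: 2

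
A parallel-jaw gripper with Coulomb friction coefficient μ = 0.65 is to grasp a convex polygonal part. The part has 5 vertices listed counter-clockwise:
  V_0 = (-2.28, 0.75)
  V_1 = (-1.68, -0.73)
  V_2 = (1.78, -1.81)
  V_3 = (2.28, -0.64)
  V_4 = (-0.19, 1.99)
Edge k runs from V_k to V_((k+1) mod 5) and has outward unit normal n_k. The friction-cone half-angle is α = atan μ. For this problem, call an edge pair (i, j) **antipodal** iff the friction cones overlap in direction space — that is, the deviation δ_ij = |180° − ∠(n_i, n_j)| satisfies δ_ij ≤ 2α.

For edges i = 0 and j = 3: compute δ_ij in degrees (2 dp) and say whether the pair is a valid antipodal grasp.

δ = 21.14°, valid

α = atan 0.65 = 33.02°;  2α = 66.05°
edge 0: e_0 = (+0.60, -1.48);  n_0 = (-0.9267, -0.3757)
edge 3: e_3 = (-2.47, +2.63);  n_3 = (+0.7289, +0.6846)
∠(n_0, n_3) = 158.86°
δ = |180° − 158.86°| = 21.14°
21.14° ≤ 2α = 66.05°  →  valid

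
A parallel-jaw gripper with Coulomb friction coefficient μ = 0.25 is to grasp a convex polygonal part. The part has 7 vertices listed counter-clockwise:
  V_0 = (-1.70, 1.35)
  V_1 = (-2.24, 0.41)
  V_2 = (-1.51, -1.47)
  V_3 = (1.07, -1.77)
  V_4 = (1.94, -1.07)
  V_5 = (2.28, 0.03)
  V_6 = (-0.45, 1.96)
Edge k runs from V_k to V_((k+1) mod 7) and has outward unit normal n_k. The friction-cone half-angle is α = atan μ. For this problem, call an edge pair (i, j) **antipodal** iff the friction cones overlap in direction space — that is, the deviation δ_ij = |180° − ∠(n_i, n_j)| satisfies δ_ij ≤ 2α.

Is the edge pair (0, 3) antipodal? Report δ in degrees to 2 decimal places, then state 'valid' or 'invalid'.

α = atan 0.25 = 14.04°;  2α = 28.07°
edge 0: e_0 = (-0.54, -0.94);  n_0 = (-0.8671, +0.4981)
edge 3: e_3 = (+0.87, +0.70);  n_3 = (+0.6269, -0.7791)
∠(n_0, n_3) = 158.70°
δ = |180° − 158.70°| = 21.30°
21.30° ≤ 2α = 28.07°  →  valid

δ = 21.30°, valid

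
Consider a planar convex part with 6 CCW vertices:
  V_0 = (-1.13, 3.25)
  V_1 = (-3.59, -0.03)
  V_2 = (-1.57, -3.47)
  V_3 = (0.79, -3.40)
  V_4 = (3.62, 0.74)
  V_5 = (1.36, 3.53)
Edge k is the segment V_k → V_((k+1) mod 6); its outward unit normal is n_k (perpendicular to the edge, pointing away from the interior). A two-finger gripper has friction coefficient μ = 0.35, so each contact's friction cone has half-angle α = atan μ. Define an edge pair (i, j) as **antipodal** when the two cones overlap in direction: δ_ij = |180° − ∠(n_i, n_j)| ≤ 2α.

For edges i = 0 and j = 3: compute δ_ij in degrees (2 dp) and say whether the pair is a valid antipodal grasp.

α = atan 0.35 = 19.29°;  2α = 38.58°
edge 0: e_0 = (-2.46, -3.28);  n_0 = (-0.8000, +0.6000)
edge 3: e_3 = (+2.83, +4.14);  n_3 = (+0.8256, -0.5643)
∠(n_0, n_3) = 177.49°
δ = |180° − 177.49°| = 2.51°
2.51° ≤ 2α = 38.58°  →  valid

δ = 2.51°, valid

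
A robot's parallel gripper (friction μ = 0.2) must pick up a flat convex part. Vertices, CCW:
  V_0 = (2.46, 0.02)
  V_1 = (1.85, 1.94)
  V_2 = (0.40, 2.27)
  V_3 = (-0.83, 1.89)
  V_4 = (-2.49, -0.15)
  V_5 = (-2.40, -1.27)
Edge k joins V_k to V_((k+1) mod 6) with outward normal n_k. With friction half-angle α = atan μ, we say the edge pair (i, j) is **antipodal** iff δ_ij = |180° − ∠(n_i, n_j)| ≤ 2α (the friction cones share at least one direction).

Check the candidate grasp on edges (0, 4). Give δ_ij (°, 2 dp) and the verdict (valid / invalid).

δ = 13.03°, valid

α = atan 0.2 = 11.31°;  2α = 22.62°
edge 0: e_0 = (-0.61, +1.92);  n_0 = (+0.9531, +0.3028)
edge 4: e_4 = (+0.09, -1.12);  n_4 = (-0.9968, -0.0801)
∠(n_0, n_4) = 166.97°
δ = |180° − 166.97°| = 13.03°
13.03° ≤ 2α = 22.62°  →  valid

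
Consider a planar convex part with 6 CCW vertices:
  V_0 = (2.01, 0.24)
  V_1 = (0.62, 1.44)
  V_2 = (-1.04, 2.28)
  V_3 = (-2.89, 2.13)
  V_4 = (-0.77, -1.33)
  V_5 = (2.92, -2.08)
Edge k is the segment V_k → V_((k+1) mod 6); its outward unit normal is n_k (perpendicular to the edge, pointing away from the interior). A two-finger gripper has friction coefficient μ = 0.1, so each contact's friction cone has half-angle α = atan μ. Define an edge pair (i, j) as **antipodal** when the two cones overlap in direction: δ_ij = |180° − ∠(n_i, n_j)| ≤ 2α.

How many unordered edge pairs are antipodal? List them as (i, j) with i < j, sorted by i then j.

α = atan 0.1 = 5.71°;  2α = 11.42°
n_0 = (+0.6535, +0.7569)
n_1 = (+0.4515, +0.8923)
n_2 = (-0.0808, +0.9967)
n_3 = (-0.8527, -0.5224)
n_4 = (-0.1992, -0.9800)
n_5 = (+0.9309, +0.3652)
  (0,1): δ = 166.04°  ·
  (0,2): δ = 134.56°  ·
  (0,3): δ = 17.70°  ·
  (0,4): δ = 29.32°  ·
  (0,5): δ = 152.22°  ·
  (1,2): δ = 148.52°  ·
  (1,3): δ = 31.66°  ·
  (1,4): δ = 15.35°  ·
  (1,5): δ = 138.26°  ·
  (2,3): δ = 63.14°  ·
  (2,4): δ = 16.12°  ·
  (2,5): δ = 106.78°  ·
  (3,4): δ = 132.99°  ·
  (3,5): δ = 10.08°  ✓
  (4,5): δ = 57.09°  ·
antipodal pairs: 1

count = 1; pairs: (3,5)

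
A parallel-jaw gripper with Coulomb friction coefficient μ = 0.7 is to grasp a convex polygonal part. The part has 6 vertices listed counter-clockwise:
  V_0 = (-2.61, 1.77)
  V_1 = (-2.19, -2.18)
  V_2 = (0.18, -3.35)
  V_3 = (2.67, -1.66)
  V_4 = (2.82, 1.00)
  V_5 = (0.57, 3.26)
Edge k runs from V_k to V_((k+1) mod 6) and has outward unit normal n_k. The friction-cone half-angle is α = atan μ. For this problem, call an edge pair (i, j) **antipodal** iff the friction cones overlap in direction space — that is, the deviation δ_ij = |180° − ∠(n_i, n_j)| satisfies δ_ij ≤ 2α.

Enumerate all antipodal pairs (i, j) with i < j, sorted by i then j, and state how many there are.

α = atan 0.7 = 34.99°;  2α = 69.98°
n_0 = (-0.9944, -0.1057)
n_1 = (-0.4427, -0.8967)
n_2 = (+0.5616, -0.8274)
n_3 = (+0.9984, -0.0563)
n_4 = (+0.7087, +0.7055)
n_5 = (-0.4243, +0.9055)
  (0,1): δ = 122.34°  ·
  (0,2): δ = 61.90°  ✓
  (0,3): δ = 9.30°  ✓
  (0,4): δ = 38.80°  ✓
  (0,5): δ = 109.04°  ·
  (1,2): δ = 119.56°  ·
  (1,3): δ = 66.95°  ✓
  (1,4): δ = 18.85°  ✓
  (1,5): δ = 51.38°  ✓
  (2,3): δ = 127.39°  ·
  (2,4): δ = 79.29°  ·
  (2,5): δ = 9.06°  ✓
  (3,4): δ = 131.90°  ·
  (3,5): δ = 61.67°  ✓
  (4,5): δ = 109.77°  ·
antipodal pairs: 8

count = 8; pairs: (0,2), (0,3), (0,4), (1,3), (1,4), (1,5), (2,5), (3,5)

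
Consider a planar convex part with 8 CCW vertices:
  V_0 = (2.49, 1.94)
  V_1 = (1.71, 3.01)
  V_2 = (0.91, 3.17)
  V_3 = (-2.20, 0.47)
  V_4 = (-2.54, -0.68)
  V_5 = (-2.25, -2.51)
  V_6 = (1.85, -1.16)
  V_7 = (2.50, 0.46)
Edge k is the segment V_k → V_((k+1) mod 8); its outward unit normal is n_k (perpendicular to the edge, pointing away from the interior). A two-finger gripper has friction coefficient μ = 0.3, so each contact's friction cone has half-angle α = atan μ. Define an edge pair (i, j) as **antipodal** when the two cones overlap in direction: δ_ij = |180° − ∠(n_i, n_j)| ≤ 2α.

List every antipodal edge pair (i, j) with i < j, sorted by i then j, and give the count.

count = 8; pairs: (0,4), (1,5), (2,5), (2,6), (3,6), (3,7), (4,6), (4,7)

α = atan 0.3 = 16.70°;  2α = 33.40°
n_0 = (+0.8081, +0.5891)
n_1 = (+0.1961, +0.9806)
n_2 = (-0.6556, +0.7551)
n_3 = (-0.9590, +0.2835)
n_4 = (-0.9877, -0.1565)
n_5 = (+0.3128, -0.9498)
n_6 = (+0.9281, -0.3724)
n_7 = (+1.0000, +0.0068)
  (0,1): δ = 137.40°  ·
  (0,2): δ = 85.13°  ·
  (0,3): δ = 52.56°  ·
  (0,4): δ = 27.09°  ✓
  (0,5): δ = 72.13°  ·
  (0,6): δ = 122.05°  ·
  (0,7): δ = 144.30°  ·
  (1,2): δ = 127.73°  ·
  (1,3): δ = 95.16°  ·
  (1,4): δ = 69.69°  ·
  (1,5): δ = 29.54°  ✓
  (1,6): δ = 79.45°  ·
  (1,7): δ = 101.70°  ·
  (2,3): δ = 147.43°  ·
  (2,4): δ = 121.96°  ·
  (2,5): δ = 22.74°  ✓
  (2,6): δ = 27.17°  ✓
  (2,7): δ = 49.42°  ·
  (3,4): δ = 154.52°  ·
  (3,5): δ = 55.30°  ·
  (3,6): δ = 5.39°  ✓
  (3,7): δ = 16.86°  ✓
  (4,5): δ = 80.78°  ·
  (4,6): δ = 30.87°  ✓
  (4,7): δ = 8.62°  ✓
  (5,6): δ = 130.09°  ·
  (5,7): δ = 107.84°  ·
  (6,7): δ = 157.75°  ·
antipodal pairs: 8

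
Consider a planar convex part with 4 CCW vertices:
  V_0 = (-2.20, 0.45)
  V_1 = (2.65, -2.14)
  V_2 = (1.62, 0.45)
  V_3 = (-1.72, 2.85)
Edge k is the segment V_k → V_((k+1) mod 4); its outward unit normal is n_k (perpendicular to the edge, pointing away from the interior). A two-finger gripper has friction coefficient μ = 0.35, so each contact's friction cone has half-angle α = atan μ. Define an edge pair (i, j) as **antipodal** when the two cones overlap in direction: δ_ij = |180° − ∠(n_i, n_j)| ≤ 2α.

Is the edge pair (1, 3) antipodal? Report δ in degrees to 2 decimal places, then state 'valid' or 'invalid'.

α = atan 0.35 = 19.29°;  2α = 38.58°
edge 1: e_1 = (-1.03, +2.59);  n_1 = (+0.9292, +0.3695)
edge 3: e_3 = (-0.48, -2.40);  n_3 = (-0.9806, +0.1961)
∠(n_1, n_3) = 147.00°
δ = |180° − 147.00°| = 33.00°
33.00° ≤ 2α = 38.58°  →  valid

δ = 33.00°, valid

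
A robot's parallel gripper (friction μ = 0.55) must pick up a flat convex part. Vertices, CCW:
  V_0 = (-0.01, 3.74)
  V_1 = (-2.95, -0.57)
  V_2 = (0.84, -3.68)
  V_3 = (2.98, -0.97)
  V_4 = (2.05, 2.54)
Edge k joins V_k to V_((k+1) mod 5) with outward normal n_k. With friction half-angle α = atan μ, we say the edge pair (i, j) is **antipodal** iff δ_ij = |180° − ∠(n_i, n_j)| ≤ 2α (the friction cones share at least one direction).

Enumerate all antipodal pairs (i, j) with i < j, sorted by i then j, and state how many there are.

α = atan 0.55 = 28.81°;  2α = 57.62°
n_0 = (-0.8261, +0.5635)
n_1 = (-0.6343, -0.7730)
n_2 = (+0.7848, -0.6197)
n_3 = (+0.9666, +0.2561)
n_4 = (+0.5033, +0.8641)
  (0,1): δ = 95.07°  ·
  (0,2): δ = 4.00°  ✓
  (0,3): δ = 49.14°  ✓
  (0,4): δ = 94.08°  ·
  (1,2): δ = 88.93°  ·
  (1,3): δ = 35.79°  ✓
  (1,4): δ = 9.15°  ✓
  (2,3): δ = 126.86°  ·
  (2,4): δ = 81.92°  ·
  (3,4): δ = 135.06°  ·
antipodal pairs: 4

count = 4; pairs: (0,2), (0,3), (1,3), (1,4)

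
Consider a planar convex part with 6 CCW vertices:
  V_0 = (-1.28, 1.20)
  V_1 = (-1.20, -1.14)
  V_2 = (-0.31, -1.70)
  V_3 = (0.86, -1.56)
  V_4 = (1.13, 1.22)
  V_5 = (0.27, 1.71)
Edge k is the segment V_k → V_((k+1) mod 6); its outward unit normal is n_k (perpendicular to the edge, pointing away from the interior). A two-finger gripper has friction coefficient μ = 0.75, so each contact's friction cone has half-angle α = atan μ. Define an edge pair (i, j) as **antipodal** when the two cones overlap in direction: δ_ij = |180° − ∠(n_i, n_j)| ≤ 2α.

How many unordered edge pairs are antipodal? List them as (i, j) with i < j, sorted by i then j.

α = atan 0.75 = 36.87°;  2α = 73.74°
n_0 = (-0.9994, -0.0342)
n_1 = (-0.5326, -0.8464)
n_2 = (+0.1188, -0.9929)
n_3 = (+0.9953, -0.0967)
n_4 = (+0.4951, +0.8689)
n_5 = (-0.3125, +0.9499)
  (0,1): δ = 124.14°  ·
  (0,2): δ = 85.13°  ·
  (0,3): δ = 7.51°  ✓
  (0,4): δ = 58.37°  ✓
  (0,5): δ = 106.25°  ·
  (1,2): δ = 141.00°  ·
  (1,3): δ = 63.37°  ✓
  (1,4): δ = 2.51°  ✓
  (1,5): δ = 50.39°  ✓
  (2,3): δ = 102.37°  ·
  (2,4): δ = 36.50°  ✓
  (2,5): δ = 11.39°  ✓
  (3,4): δ = 114.13°  ·
  (3,5): δ = 66.24°  ✓
  (4,5): δ = 132.11°  ·
antipodal pairs: 8

count = 8; pairs: (0,3), (0,4), (1,3), (1,4), (1,5), (2,4), (2,5), (3,5)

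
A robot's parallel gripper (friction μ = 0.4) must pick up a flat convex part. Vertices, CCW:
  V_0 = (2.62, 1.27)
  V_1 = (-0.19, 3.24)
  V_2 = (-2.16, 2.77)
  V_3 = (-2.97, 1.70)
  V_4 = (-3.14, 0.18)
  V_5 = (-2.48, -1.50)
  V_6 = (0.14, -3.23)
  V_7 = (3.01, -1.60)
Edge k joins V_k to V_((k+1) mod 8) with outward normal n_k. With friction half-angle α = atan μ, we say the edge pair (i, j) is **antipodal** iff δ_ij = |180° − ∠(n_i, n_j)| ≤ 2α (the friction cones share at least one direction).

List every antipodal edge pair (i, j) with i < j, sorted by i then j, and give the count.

α = atan 0.4 = 21.80°;  2α = 43.60°
n_0 = (+0.5740, +0.8188)
n_1 = (-0.2321, +0.9727)
n_2 = (-0.7973, +0.6036)
n_3 = (-0.9938, +0.1111)
n_4 = (-0.9308, -0.3657)
n_5 = (-0.5510, -0.8345)
n_6 = (+0.4939, -0.8695)
n_7 = (+0.9909, +0.1347)
  (0,1): δ = 131.55°  ·
  (0,2): δ = 92.09°  ·
  (0,3): δ = 61.35°  ·
  (0,4): δ = 33.52°  ✓
  (0,5): δ = 1.60°  ✓
  (0,6): δ = 64.63°  ·
  (0,7): δ = 132.77°  ·
  (1,2): δ = 140.54°  ·
  (1,3): δ = 109.80°  ·
  (1,4): δ = 81.97°  ·
  (1,5): δ = 46.86°  ·
  (1,6): δ = 16.18°  ✓
  (1,7): δ = 84.32°  ·
  (2,3): δ = 149.26°  ·
  (2,4): δ = 121.43°  ·
  (2,5): δ = 86.31°  ·
  (2,6): δ = 23.28°  ✓
  (2,7): δ = 44.86°  ·
  (3,4): δ = 152.17°  ·
  (3,5): δ = 117.06°  ·
  (3,6): δ = 54.02°  ·
  (3,7): δ = 14.12°  ✓
  (4,5): δ = 144.88°  ·
  (4,6): δ = 81.85°  ·
  (4,7): δ = 13.71°  ✓
  (5,6): δ = 116.97°  ·
  (5,7): δ = 48.82°  ·
  (6,7): δ = 111.86°  ·
antipodal pairs: 6

count = 6; pairs: (0,4), (0,5), (1,6), (2,6), (3,7), (4,7)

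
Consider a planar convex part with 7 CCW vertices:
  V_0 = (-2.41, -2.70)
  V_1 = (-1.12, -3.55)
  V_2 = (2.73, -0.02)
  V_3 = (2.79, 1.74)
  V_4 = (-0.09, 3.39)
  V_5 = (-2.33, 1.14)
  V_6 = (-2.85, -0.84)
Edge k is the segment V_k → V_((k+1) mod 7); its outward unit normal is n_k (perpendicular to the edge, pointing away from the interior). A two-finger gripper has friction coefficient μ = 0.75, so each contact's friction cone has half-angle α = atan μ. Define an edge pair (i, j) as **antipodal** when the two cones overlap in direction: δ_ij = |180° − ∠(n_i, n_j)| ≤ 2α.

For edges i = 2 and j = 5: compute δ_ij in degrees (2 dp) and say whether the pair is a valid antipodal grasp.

δ = 12.76°, valid

α = atan 0.75 = 36.87°;  2α = 73.74°
edge 2: e_2 = (+0.06, +1.76);  n_2 = (+0.9994, -0.0341)
edge 5: e_5 = (-0.52, -1.98);  n_5 = (-0.9672, +0.2540)
∠(n_2, n_5) = 167.24°
δ = |180° − 167.24°| = 12.76°
12.76° ≤ 2α = 73.74°  →  valid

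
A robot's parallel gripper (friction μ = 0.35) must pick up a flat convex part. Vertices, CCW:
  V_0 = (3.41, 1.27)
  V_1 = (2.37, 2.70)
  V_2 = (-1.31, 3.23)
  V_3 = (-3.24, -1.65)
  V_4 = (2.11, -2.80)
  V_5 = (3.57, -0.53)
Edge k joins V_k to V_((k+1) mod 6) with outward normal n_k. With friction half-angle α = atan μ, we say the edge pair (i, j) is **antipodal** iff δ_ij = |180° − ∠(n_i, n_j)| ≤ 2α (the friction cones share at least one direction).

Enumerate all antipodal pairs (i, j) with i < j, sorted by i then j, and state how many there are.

count = 3; pairs: (1,3), (2,4), (2,5)

α = atan 0.35 = 19.29°;  2α = 38.58°
n_0 = (+0.8087, +0.5882)
n_1 = (+0.1426, +0.9898)
n_2 = (-0.9299, +0.3678)
n_3 = (-0.2102, -0.9777)
n_4 = (+0.8411, -0.5409)
n_5 = (+0.9961, +0.0885)
  (0,1): δ = 134.22°  ·
  (0,2): δ = 57.61°  ·
  (0,3): δ = 41.84°  ·
  (0,4): δ = 111.22°  ·
  (0,5): δ = 149.05°  ·
  (1,2): δ = 103.38°  ·
  (1,3): δ = 3.94°  ✓
  (1,4): δ = 65.45°  ·
  (1,5): δ = 103.28°  ·
  (2,3): δ = 80.55°  ·
  (2,4): δ = 11.17°  ✓
  (2,5): δ = 26.66°  ✓
  (3,4): δ = 110.62°  ·
  (3,5): δ = 72.79°  ·
  (4,5): δ = 142.17°  ·
antipodal pairs: 3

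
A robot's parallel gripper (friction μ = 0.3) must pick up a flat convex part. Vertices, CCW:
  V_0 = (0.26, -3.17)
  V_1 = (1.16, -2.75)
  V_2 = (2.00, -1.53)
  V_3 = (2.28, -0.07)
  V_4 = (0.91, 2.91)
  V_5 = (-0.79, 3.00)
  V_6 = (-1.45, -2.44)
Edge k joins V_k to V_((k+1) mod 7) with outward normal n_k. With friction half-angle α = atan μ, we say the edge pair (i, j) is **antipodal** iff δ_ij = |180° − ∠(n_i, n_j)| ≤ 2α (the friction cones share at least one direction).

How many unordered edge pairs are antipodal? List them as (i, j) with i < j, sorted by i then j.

α = atan 0.3 = 16.70°;  2α = 33.40°
n_0 = (+0.4229, -0.9062)
n_1 = (+0.8236, -0.5671)
n_2 = (+0.9821, -0.1883)
n_3 = (+0.9086, +0.4177)
n_4 = (+0.0529, +0.9986)
n_5 = (-0.9927, +0.1204)
n_6 = (-0.3926, -0.9197)
  (0,1): δ = 149.57°  ·
  (0,2): δ = 125.87°  ·
  (0,3): δ = 90.33°  ·
  (0,4): δ = 28.05°  ✓
  (0,5): δ = 58.07°  ·
  (0,6): δ = 131.87°  ·
  (1,2): δ = 156.31°  ·
  (1,3): δ = 120.76°  ·
  (1,4): δ = 58.48°  ·
  (1,5): δ = 27.63°  ✓
  (1,6): δ = 101.43°  ·
  (2,3): δ = 144.45°  ·
  (2,4): δ = 82.17°  ·
  (2,5): δ = 3.94°  ✓
  (2,6): δ = 77.74°  ·
  (3,4): δ = 117.72°  ·
  (3,5): δ = 31.61°  ✓
  (3,6): δ = 42.19°  ·
  (4,5): δ = 93.89°  ·
  (4,6): δ = 20.09°  ✓
  (5,6): δ = 106.20°  ·
antipodal pairs: 5

count = 5; pairs: (0,4), (1,5), (2,5), (3,5), (4,6)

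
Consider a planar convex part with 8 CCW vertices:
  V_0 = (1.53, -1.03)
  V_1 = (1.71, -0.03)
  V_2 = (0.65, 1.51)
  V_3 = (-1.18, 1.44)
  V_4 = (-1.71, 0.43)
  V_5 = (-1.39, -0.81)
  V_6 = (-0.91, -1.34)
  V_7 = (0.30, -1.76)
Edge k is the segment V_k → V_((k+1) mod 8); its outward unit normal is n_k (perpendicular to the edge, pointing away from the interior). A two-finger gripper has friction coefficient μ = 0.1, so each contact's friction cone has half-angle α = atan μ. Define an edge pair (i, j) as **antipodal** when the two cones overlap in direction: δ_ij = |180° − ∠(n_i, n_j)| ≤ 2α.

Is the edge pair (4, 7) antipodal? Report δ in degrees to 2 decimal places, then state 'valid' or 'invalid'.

α = atan 0.1 = 5.71°;  2α = 11.42°
edge 4: e_4 = (+0.32, -1.24);  n_4 = (-0.9683, -0.2499)
edge 7: e_7 = (+1.23, +0.73);  n_7 = (+0.5104, -0.8600)
∠(n_4, n_7) = 106.22°
δ = |180° − 106.22°| = 73.78°
73.78° > 2α = 11.42°  →  invalid

δ = 73.78°, invalid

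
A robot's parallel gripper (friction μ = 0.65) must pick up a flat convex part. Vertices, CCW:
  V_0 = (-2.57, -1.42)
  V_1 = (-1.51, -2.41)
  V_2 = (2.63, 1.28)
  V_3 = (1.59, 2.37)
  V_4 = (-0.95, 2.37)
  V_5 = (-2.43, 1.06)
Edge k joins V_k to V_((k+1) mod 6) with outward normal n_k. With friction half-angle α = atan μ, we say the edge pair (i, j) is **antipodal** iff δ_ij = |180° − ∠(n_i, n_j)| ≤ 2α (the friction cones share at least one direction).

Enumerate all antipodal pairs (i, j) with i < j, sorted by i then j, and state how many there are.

α = atan 0.65 = 33.02°;  2α = 66.05°
n_0 = (-0.6826, -0.7308)
n_1 = (+0.6654, -0.7465)
n_2 = (+0.7235, +0.6903)
n_3 = (+0.0000, +1.0000)
n_4 = (-0.6628, +0.7488)
n_5 = (-0.9984, +0.0564)
  (0,1): δ = 95.24°  ·
  (0,2): δ = 3.30°  ✓
  (0,3): δ = 43.04°  ✓
  (0,4): δ = 84.56°  ·
  (0,5): δ = 129.81°  ·
  (1,2): δ = 88.06°  ·
  (1,3): δ = 41.71°  ✓
  (1,4): δ = 0.20°  ✓
  (1,5): δ = 45.06°  ✓
  (2,3): δ = 133.66°  ·
  (2,4): δ = 92.14°  ·
  (2,5): δ = 46.89°  ✓
  (3,4): δ = 138.49°  ·
  (3,5): δ = 93.23°  ·
  (4,5): δ = 134.74°  ·
antipodal pairs: 6

count = 6; pairs: (0,2), (0,3), (1,3), (1,4), (1,5), (2,5)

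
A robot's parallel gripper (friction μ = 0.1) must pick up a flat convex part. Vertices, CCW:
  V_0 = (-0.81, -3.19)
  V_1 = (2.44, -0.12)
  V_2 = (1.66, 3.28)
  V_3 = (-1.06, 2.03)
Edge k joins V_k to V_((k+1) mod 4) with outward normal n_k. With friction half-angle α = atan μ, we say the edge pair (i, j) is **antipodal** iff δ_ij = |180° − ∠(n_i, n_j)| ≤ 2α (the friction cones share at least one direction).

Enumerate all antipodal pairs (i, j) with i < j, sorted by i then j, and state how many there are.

count = 1; pairs: (1,3)

α = atan 0.1 = 5.71°;  2α = 11.42°
n_0 = (+0.6867, -0.7270)
n_1 = (+0.9747, +0.2236)
n_2 = (-0.4176, +0.9086)
n_3 = (-0.9989, -0.0478)
  (0,1): δ = 120.45°  ·
  (0,2): δ = 18.69°  ·
  (0,3): δ = 49.37°  ·
  (1,2): δ = 78.24°  ·
  (1,3): δ = 10.18°  ✓
  (2,3): δ = 111.94°  ·
antipodal pairs: 1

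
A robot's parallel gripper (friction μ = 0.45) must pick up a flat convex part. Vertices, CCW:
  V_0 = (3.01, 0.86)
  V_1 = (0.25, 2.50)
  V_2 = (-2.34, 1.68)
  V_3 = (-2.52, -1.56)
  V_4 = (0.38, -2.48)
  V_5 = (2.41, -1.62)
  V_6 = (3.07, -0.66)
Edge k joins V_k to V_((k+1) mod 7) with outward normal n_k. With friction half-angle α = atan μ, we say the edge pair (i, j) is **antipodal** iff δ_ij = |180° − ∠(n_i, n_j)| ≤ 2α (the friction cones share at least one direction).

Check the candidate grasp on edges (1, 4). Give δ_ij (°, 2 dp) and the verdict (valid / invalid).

δ = 5.39°, valid

α = atan 0.45 = 24.23°;  2α = 48.46°
edge 1: e_1 = (-2.59, -0.82);  n_1 = (-0.3018, +0.9534)
edge 4: e_4 = (+2.03, +0.86);  n_4 = (+0.3901, -0.9208)
∠(n_1, n_4) = 174.61°
δ = |180° − 174.61°| = 5.39°
5.39° ≤ 2α = 48.46°  →  valid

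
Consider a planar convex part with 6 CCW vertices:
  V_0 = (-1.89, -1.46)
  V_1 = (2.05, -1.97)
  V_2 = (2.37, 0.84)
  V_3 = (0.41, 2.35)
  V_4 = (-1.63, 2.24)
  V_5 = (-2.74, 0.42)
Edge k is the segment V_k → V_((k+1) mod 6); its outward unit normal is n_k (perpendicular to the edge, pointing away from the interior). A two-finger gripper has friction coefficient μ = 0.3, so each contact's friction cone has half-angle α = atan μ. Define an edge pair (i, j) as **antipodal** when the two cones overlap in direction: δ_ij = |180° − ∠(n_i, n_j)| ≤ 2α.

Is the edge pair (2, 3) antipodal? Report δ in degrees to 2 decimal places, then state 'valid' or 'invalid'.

δ = 139.30°, invalid

α = atan 0.3 = 16.70°;  2α = 33.40°
edge 2: e_2 = (-1.96, +1.51);  n_2 = (+0.6103, +0.7922)
edge 3: e_3 = (-2.04, -0.11);  n_3 = (-0.0538, +0.9985)
∠(n_2, n_3) = 40.70°
δ = |180° − 40.70°| = 139.30°
139.30° > 2α = 33.40°  →  invalid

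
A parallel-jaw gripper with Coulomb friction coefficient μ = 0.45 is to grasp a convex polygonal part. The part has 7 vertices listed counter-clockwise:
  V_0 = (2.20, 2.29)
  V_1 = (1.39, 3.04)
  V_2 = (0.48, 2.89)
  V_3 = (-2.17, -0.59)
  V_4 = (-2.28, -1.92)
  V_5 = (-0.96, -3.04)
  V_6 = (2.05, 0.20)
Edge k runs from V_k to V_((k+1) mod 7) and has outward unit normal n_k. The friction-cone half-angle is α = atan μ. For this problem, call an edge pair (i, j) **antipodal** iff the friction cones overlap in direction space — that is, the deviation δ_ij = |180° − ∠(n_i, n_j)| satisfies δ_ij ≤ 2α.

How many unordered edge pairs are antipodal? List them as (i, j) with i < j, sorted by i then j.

α = atan 0.45 = 24.23°;  2α = 48.46°
n_0 = (+0.6794, +0.7338)
n_1 = (-0.1626, +0.9867)
n_2 = (-0.7956, +0.6058)
n_3 = (-0.9966, +0.0824)
n_4 = (-0.6470, -0.7625)
n_5 = (+0.7326, -0.6806)
n_6 = (+0.9974, -0.0716)
  (0,1): δ = 127.84°  ·
  (0,2): δ = 84.49°  ·
  (0,3): δ = 51.93°  ·
  (0,4): δ = 2.48°  ✓
  (0,5): δ = 89.90°  ·
  (0,6): δ = 128.69°  ·
  (1,2): δ = 136.65°  ·
  (1,3): δ = 104.09°  ·
  (1,4): δ = 49.67°  ·
  (1,5): δ = 37.75°  ✓
  (1,6): δ = 76.53°  ·
  (2,3): δ = 147.44°  ·
  (2,4): δ = 93.03°  ·
  (2,5): δ = 5.60°  ✓
  (2,6): δ = 33.18°  ✓
  (3,4): δ = 125.59°  ·
  (3,5): δ = 38.16°  ✓
  (3,6): δ = 0.62°  ✓
  (4,5): δ = 92.58°  ·
  (4,6): δ = 53.79°  ·
  (5,6): δ = 141.21°  ·
antipodal pairs: 6

count = 6; pairs: (0,4), (1,5), (2,5), (2,6), (3,5), (3,6)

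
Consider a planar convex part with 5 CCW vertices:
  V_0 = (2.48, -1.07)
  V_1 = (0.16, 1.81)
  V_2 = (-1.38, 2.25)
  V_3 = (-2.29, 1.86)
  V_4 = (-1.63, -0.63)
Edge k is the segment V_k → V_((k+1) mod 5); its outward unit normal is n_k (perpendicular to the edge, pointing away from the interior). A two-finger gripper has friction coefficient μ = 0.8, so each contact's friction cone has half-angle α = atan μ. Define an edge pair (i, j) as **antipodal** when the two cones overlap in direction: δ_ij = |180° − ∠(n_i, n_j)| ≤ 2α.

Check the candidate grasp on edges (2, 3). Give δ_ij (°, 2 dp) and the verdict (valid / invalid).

α = atan 0.8 = 38.66°;  2α = 77.32°
edge 2: e_2 = (-0.91, -0.39);  n_2 = (-0.3939, +0.9191)
edge 3: e_3 = (+0.66, -2.49);  n_3 = (-0.9666, -0.2562)
∠(n_2, n_3) = 81.65°
δ = |180° − 81.65°| = 98.35°
98.35° > 2α = 77.32°  →  invalid

δ = 98.35°, invalid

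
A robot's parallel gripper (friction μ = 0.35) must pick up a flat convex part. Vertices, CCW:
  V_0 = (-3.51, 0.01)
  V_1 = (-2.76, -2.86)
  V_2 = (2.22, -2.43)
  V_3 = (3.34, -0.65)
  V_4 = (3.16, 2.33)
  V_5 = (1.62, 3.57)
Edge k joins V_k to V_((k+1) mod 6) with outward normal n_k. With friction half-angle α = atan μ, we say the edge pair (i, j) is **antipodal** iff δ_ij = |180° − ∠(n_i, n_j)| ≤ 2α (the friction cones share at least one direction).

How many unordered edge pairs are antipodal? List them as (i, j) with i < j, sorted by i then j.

count = 4; pairs: (0,3), (0,4), (1,5), (2,5)

α = atan 0.35 = 19.29°;  2α = 38.58°
n_0 = (-0.9675, -0.2528)
n_1 = (+0.0860, -0.9963)
n_2 = (+0.8464, -0.5326)
n_3 = (+0.9982, +0.0603)
n_4 = (+0.6272, +0.7789)
n_5 = (-0.5701, +0.8216)
  (0,1): δ = 99.71°  ·
  (0,2): δ = 46.82°  ·
  (0,3): δ = 11.19°  ✓
  (0,4): δ = 36.51°  ✓
  (0,5): δ = 110.11°  ·
  (1,2): δ = 127.11°  ·
  (1,3): δ = 91.48°  ·
  (1,4): δ = 43.78°  ·
  (1,5): δ = 29.82°  ✓
  (2,3): δ = 144.36°  ·
  (2,4): δ = 96.66°  ·
  (2,5): δ = 23.06°  ✓
  (3,4): δ = 132.30°  ·
  (3,5): δ = 58.70°  ·
  (4,5): δ = 106.40°  ·
antipodal pairs: 4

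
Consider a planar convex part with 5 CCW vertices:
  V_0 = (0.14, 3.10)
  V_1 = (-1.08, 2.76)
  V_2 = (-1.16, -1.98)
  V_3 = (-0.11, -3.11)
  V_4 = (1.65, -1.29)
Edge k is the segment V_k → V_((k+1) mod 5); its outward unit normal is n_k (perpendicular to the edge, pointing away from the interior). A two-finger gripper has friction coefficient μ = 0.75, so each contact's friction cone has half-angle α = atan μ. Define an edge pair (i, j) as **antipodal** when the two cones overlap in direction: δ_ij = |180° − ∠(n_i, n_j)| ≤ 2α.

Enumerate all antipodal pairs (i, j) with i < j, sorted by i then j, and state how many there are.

count = 5; pairs: (0,2), (0,3), (1,3), (1,4), (2,4)

α = atan 0.75 = 36.87°;  2α = 73.74°
n_0 = (-0.2685, +0.9633)
n_1 = (-0.9999, +0.0169)
n_2 = (-0.7326, -0.6807)
n_3 = (+0.7189, -0.6952)
n_4 = (+0.9456, +0.3253)
  (0,1): δ = 106.54°  ·
  (0,2): δ = 62.67°  ✓
  (0,3): δ = 30.39°  ✓
  (0,4): δ = 93.41°  ·
  (1,2): δ = 136.13°  ·
  (1,3): δ = 43.07°  ✓
  (1,4): δ = 19.95°  ✓
  (2,3): δ = 86.94°  ·
  (2,4): δ = 23.92°  ✓
  (3,4): δ = 116.98°  ·
antipodal pairs: 5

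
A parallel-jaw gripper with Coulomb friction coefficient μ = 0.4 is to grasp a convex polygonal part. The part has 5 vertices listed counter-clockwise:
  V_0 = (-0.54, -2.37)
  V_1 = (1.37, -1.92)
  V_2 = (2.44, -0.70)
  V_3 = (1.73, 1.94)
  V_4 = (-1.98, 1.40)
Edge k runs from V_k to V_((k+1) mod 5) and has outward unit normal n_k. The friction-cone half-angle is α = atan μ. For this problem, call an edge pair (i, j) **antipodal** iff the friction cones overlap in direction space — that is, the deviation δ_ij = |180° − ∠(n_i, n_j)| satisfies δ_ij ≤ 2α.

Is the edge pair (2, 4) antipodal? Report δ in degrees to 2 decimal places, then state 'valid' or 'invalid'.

α = atan 0.4 = 21.80°;  2α = 43.60°
edge 2: e_2 = (-0.71, +2.64);  n_2 = (+0.9657, +0.2597)
edge 4: e_4 = (+1.44, -3.77);  n_4 = (-0.9342, -0.3568)
∠(n_2, n_4) = 174.15°
δ = |180° − 174.15°| = 5.85°
5.85° ≤ 2α = 43.60°  →  valid

δ = 5.85°, valid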